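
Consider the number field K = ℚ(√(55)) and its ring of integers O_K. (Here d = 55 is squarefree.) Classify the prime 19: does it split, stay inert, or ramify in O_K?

55 mod 4 = 3, hence disc K = 4·55 = 220 and O_K = ℤ[√55].
19 ∤ 220, so 19 is unramified.
Compute (55/19) via Euler: 17^((19-1)/2) mod 19 = 1, so (55/19) = 1.
d is a quadratic residue mod p, hence 19 splits in O_K.

split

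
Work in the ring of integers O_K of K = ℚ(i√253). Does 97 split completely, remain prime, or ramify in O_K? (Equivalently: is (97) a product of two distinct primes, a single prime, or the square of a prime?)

d = -253 ≡ 3 (mod 4), so O_K = ℤ[√-253] and disc(K) = 4d = -1012.
disc(K) = -1012 is not divisible by 97; 97 is unramified.
Euler's criterion: (-253)^48 mod 97 = 96. Thus (-253|97) = -1.
d is a non-residue mod p, hence 97 remains inert in O_K.

remains prime (inert)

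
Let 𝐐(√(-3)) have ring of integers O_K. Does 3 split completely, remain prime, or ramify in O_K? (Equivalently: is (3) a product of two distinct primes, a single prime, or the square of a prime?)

3 is ramified

d = -3 ≡ 1 (mod 4), so O_K = ℤ[(1+√-3)/2] and disc(K) = d = -3.
disc(K) = -3 = 3·(-1), so p = 3 is ramified.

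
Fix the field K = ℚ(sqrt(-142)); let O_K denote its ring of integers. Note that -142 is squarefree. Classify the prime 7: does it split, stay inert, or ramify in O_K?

-142 mod 4 = 2, hence disc K = 4·(-142) = -568 and O_K = ℤ[√-142].
7 ∤ -568, so 7 is unramified.
Euler's criterion: (-142)^3 mod 7 = 6. Thus (-142|7) = -1.
Legendre symbol -1 ⇒ 7 is inert.

remains prime (inert)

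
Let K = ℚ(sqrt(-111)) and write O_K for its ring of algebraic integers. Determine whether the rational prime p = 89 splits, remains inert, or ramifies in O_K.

d = -111 ≡ 1 (mod 4), so O_K = ℤ[(1+√-111)/2] and disc(K) = d = -111.
89 ∤ -111, so 89 is unramified.
(-111/89) = 67^44 mod 89 = 1, giving Legendre symbol 1.
d is a quadratic residue mod p, hence 89 splits in O_K.

89 splits in O_K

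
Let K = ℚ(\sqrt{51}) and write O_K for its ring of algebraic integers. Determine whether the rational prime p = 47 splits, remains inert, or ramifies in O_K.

p splits

d = 51 ≡ 3 (mod 4), so O_K = ℤ[√51] and disc(K) = 4d = 204.
disc(K) = 204 is not divisible by 47; 47 is unramified.
Legendre symbol by Euler's criterion: (51/47) ≡ 51^23 ≡ 1 (mod 47), i.e. (51/47) = 1.
Legendre symbol 1 ⇒ 47 is split.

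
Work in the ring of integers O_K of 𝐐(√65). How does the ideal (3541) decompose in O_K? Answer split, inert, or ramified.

inert

Since 65 ≡ 1 mod 4, the ring of integers is ℤ[(1+√65)/2] with discriminant 65.
Since gcd(3541, 65) = 1 the prime 3541 does not ramify.
Euler's criterion: 65^1770 mod 3541 = 3540. Thus (65|3541) = -1.
d is a non-residue mod p, hence 3541 remains inert in O_K.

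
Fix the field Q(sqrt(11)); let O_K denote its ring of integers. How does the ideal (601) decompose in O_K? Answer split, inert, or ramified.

d = 11 ≡ 3 (mod 4), so O_K = ℤ[√11] and disc(K) = 4d = 44.
Since gcd(601, 44) = 1 the prime 601 does not ramify.
Legendre symbol by Euler's criterion: (11/601) ≡ 11^300 ≡ 600 (mod 601), i.e. (11/601) = -1.
d is a non-residue mod p, hence 601 remains inert in O_K.

inert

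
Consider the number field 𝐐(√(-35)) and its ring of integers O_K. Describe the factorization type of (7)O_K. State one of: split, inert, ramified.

-35 mod 4 = 1, hence disc K = -35 and O_K = ℤ[(1+√-35)/2].
7 divides disc(K) = -35, so 7 ramifies.

p ramifies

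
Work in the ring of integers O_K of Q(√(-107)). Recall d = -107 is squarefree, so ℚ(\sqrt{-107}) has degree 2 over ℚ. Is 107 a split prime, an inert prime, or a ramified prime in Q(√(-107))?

ramified

d = -107 ≡ 1 (mod 4), so O_K = ℤ[(1+√-107)/2] and disc(K) = d = -107.
Ramification test: 107 | -107. The prime 107 ramifies in K.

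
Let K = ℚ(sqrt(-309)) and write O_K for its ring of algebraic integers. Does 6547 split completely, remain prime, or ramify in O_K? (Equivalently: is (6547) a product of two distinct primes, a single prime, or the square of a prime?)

Since -309 ≢ 1 mod 4, the ring of integers is ℤ[√-309] with discriminant 4·(-309) = -1236.
Since gcd(6547, -1236) = 1 the prime 6547 does not ramify.
(-309/6547) = 6238^3273 mod 6547 = 6546, giving Legendre symbol -1.
Legendre symbol -1 ⇒ 6547 is inert.

inert — (6547) stays prime in O_K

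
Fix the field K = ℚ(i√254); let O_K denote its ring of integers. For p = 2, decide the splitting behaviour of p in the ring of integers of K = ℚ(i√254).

ramified

-254 mod 4 = 2, hence disc K = 4·(-254) = -1016 and O_K = ℤ[√-254].
Ramification test: 2 | -1016. The prime 2 ramifies in K.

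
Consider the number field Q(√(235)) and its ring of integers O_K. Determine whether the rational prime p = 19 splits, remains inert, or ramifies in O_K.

19 splits in O_K

235 mod 4 = 3, hence disc K = 4·235 = 940 and O_K = ℤ[√235].
Since gcd(19, 940) = 1 the prime 19 does not ramify.
Euler's criterion: 235^9 mod 19 = 1. Thus (235|19) = 1.
(235/19) = 1, so 19 splits.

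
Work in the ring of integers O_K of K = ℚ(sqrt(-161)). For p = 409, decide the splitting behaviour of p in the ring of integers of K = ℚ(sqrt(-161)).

Since -161 ≢ 1 mod 4, the ring of integers is ℤ[√-161] with discriminant 4·(-161) = -644.
409 ∤ -644, so 409 is unramified.
Euler's criterion: (-161)^204 mod 409 = 408. Thus (-161|409) = -1.
(-161/409) = -1, so 409 is inert.

remains prime (inert)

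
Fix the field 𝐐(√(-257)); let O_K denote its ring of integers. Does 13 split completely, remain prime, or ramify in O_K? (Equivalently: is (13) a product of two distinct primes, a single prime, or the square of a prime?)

-257 mod 4 = 3, hence disc K = 4·(-257) = -1028 and O_K = ℤ[√-257].
Since gcd(13, -1028) = 1 the prime 13 does not ramify.
Legendre symbol by Euler's criterion: (-257/13) ≡ (-257)^6 ≡ 1 (mod 13), i.e. (-257/13) = 1.
(-257/13) = 1, so 13 splits.

splits completely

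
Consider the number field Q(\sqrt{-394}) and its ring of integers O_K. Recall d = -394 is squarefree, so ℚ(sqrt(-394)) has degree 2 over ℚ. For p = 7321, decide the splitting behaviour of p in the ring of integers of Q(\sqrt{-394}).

d = -394 ≡ 2 (mod 4), so O_K = ℤ[√-394] and disc(K) = 4d = -1576.
7321 ∤ -1576, so 7321 is unramified.
Euler's criterion: (-394)^3660 mod 7321 = 7320. Thus (-394|7321) = -1.
(-394/7321) = -1, so 7321 is inert.

inert — (7321) stays prime in O_K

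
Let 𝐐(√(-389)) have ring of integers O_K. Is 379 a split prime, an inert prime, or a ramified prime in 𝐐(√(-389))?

split — (379) = 𝔭₁𝔭₂ with 𝔭₁ ≠ 𝔭₂

d = -389 ≡ 3 (mod 4), so O_K = ℤ[√-389] and disc(K) = 4d = -1556.
disc(K) = -1556 is not divisible by 379; 379 is unramified.
Compute (-389/379) via Euler: 369^((379-1)/2) mod 379 = 1, so (-389/379) = 1.
Legendre symbol 1 ⇒ 379 is split.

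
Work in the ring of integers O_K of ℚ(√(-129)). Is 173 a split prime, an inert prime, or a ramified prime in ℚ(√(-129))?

inert

-129 mod 4 = 3, hence disc K = 4·(-129) = -516 and O_K = ℤ[√-129].
Since gcd(173, -516) = 1 the prime 173 does not ramify.
Compute (-129/173) via Euler: 44^((173-1)/2) mod 173 = 172, so (-129/173) = -1.
(-129/173) = -1, so 173 is inert.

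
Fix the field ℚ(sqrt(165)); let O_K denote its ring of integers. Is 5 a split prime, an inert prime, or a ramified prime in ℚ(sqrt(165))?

165 mod 4 = 1, hence disc K = 165 and O_K = ℤ[(1+√165)/2].
disc(K) = 165 = 5·33, so p = 5 is ramified.

p ramifies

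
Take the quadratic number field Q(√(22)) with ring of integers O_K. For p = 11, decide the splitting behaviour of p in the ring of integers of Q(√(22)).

ramified — (11) = 𝔭²

22 mod 4 = 2, hence disc K = 4·22 = 88 and O_K = ℤ[√22].
11 divides disc(K) = 88, so 11 ramifies.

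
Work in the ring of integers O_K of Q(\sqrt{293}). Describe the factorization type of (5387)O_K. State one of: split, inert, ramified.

d = 293 ≡ 1 (mod 4), so O_K = ℤ[(1+√293)/2] and disc(K) = d = 293.
5387 ∤ 293, so 5387 is unramified.
Legendre symbol by Euler's criterion: (293/5387) ≡ 293^2693 ≡ 5386 (mod 5387), i.e. (293/5387) = -1.
(293/5387) = -1, so 5387 is inert.

inert — (5387) stays prime in O_K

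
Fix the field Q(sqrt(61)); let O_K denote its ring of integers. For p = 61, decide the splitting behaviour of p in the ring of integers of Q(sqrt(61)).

61 is ramified

Since 61 ≡ 1 mod 4, the ring of integers is ℤ[(1+√61)/2] with discriminant 61.
61 divides disc(K) = 61, so 61 ramifies.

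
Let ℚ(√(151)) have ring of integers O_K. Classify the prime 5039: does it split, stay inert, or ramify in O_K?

p splits

151 mod 4 = 3, hence disc K = 4·151 = 604 and O_K = ℤ[√151].
disc(K) = 604 is not divisible by 5039; 5039 is unramified.
(151/5039) = 151^2519 mod 5039 = 1, giving Legendre symbol 1.
Legendre symbol 1 ⇒ 5039 is split.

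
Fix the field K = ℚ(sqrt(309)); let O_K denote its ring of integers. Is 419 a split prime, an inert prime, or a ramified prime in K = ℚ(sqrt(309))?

inert

d = 309 ≡ 1 (mod 4), so O_K = ℤ[(1+√309)/2] and disc(K) = d = 309.
Since gcd(419, 309) = 1 the prime 419 does not ramify.
Compute (309/419) via Euler: 309^((419-1)/2) mod 419 = 418, so (309/419) = -1.
(309/419) = -1, so 419 is inert.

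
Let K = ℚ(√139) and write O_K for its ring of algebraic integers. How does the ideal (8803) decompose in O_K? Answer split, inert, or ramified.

139 mod 4 = 3, hence disc K = 4·139 = 556 and O_K = ℤ[√139].
disc(K) = 556 is not divisible by 8803; 8803 is unramified.
Euler's criterion: 139^4401 mod 8803 = 8802. Thus (139|8803) = -1.
d is a non-residue mod p, hence 8803 remains inert in O_K.

inert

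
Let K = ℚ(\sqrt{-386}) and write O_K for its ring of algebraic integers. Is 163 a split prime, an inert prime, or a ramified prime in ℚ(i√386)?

163 remains inert

-386 mod 4 = 2, hence disc K = 4·(-386) = -1544 and O_K = ℤ[√-386].
disc(K) = -1544 is not divisible by 163; 163 is unramified.
(-386/163) = 103^81 mod 163 = 162, giving Legendre symbol -1.
(-386/163) = -1, so 163 is inert.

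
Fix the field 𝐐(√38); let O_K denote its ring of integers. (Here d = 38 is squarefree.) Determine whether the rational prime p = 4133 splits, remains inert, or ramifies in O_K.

d = 38 ≡ 2 (mod 4), so O_K = ℤ[√38] and disc(K) = 4d = 152.
Since gcd(4133, 152) = 1 the prime 4133 does not ramify.
Legendre symbol by Euler's criterion: (38/4133) ≡ 38^2066 ≡ 1 (mod 4133), i.e. (38/4133) = 1.
(38/4133) = 1, so 4133 splits.

p splits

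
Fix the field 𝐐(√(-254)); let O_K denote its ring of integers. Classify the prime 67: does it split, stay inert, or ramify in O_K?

d = -254 ≡ 2 (mod 4), so O_K = ℤ[√-254] and disc(K) = 4d = -1016.
67 ∤ -1016, so 67 is unramified.
Euler's criterion: (-254)^33 mod 67 = 1. Thus (-254|67) = 1.
(-254/67) = 1, so 67 splits.

67 splits in O_K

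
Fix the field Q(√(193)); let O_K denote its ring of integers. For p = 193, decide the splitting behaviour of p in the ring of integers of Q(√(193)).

193 mod 4 = 1, hence disc K = 193 and O_K = ℤ[(1+√193)/2].
disc(K) = 193 = 193·1, so p = 193 is ramified.

ramifies in O_K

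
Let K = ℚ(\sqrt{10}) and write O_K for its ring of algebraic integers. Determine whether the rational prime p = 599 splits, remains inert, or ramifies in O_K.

split

d = 10 ≡ 2 (mod 4), so O_K = ℤ[√10] and disc(K) = 4d = 40.
disc(K) = 40 is not divisible by 599; 599 is unramified.
(10/599) = 10^299 mod 599 = 1, giving Legendre symbol 1.
d is a quadratic residue mod p, hence 599 splits in O_K.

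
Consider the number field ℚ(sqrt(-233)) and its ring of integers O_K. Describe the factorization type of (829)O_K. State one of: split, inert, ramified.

Since -233 ≢ 1 mod 4, the ring of integers is ℤ[√-233] with discriminant 4·(-233) = -932.
829 ∤ -932, so 829 is unramified.
Euler's criterion: (-233)^414 mod 829 = 828. Thus (-233|829) = -1.
(-233/829) = -1, so 829 is inert.

remains prime (inert)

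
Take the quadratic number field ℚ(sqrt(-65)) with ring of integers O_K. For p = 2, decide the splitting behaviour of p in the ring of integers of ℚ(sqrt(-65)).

ramifies in O_K

-65 mod 4 = 3, hence disc K = 4·(-65) = -260 and O_K = ℤ[√-65].
disc(K) = -260 = 2·(-130), so p = 2 is ramified.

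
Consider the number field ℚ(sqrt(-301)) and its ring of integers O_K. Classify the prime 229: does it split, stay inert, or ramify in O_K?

d = -301 ≡ 3 (mod 4), so O_K = ℤ[√-301] and disc(K) = 4d = -1204.
Since gcd(229, -1204) = 1 the prime 229 does not ramify.
Compute (-301/229) via Euler: 157^((229-1)/2) mod 229 = 228, so (-301/229) = -1.
Legendre symbol -1 ⇒ 229 is inert.

229 remains inert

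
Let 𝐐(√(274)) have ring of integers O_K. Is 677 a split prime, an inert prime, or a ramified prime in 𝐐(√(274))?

p is inert

274 mod 4 = 2, hence disc K = 4·274 = 1096 and O_K = ℤ[√274].
disc(K) = 1096 is not divisible by 677; 677 is unramified.
(274/677) = 274^338 mod 677 = 676, giving Legendre symbol -1.
Legendre symbol -1 ⇒ 677 is inert.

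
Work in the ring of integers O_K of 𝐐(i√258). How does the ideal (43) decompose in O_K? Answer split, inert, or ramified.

ramifies in O_K

d = -258 ≡ 2 (mod 4), so O_K = ℤ[√-258] and disc(K) = 4d = -1032.
disc(K) = -1032 = 43·(-24), so p = 43 is ramified.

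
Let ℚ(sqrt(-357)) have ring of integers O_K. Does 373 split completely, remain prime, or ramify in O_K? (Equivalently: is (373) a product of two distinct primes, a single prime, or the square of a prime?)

split

Since -357 ≢ 1 mod 4, the ring of integers is ℤ[√-357] with discriminant 4·(-357) = -1428.
Since gcd(373, -1428) = 1 the prime 373 does not ramify.
(-357/373) = 16^186 mod 373 = 1, giving Legendre symbol 1.
(-357/373) = 1, so 373 splits.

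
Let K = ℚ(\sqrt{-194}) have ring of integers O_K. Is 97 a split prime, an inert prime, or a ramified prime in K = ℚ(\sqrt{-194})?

d = -194 ≡ 2 (mod 4), so O_K = ℤ[√-194] and disc(K) = 4d = -776.
Ramification test: 97 | -776. The prime 97 ramifies in K.

ramified — (97) = 𝔭²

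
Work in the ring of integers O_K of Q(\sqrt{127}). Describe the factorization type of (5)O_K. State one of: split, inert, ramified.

127 mod 4 = 3, hence disc K = 4·127 = 508 and O_K = ℤ[√127].
5 ∤ 508, so 5 is unramified.
Legendre symbol by Euler's criterion: (127/5) ≡ 127^2 ≡ 4 (mod 5), i.e. (127/5) = -1.
(127/5) = -1, so 5 is inert.

inert — (5) stays prime in O_K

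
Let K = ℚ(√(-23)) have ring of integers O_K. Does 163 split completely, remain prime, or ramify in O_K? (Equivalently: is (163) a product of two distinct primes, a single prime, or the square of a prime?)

split

d = -23 ≡ 1 (mod 4), so O_K = ℤ[(1+√-23)/2] and disc(K) = d = -23.
Since gcd(163, -23) = 1 the prime 163 does not ramify.
(-23/163) = 140^81 mod 163 = 1, giving Legendre symbol 1.
d is a quadratic residue mod p, hence 163 splits in O_K.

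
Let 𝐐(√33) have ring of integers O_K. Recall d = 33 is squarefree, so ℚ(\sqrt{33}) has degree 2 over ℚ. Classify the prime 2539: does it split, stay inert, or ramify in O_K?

splits completely

Since 33 ≡ 1 mod 4, the ring of integers is ℤ[(1+√33)/2] with discriminant 33.
Since gcd(2539, 33) = 1 the prime 2539 does not ramify.
(33/2539) = 33^1269 mod 2539 = 1, giving Legendre symbol 1.
d is a quadratic residue mod p, hence 2539 splits in O_K.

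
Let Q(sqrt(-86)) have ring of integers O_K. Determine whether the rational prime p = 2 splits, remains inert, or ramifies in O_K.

Since -86 ≢ 1 mod 4, the ring of integers is ℤ[√-86] with discriminant 4·(-86) = -344.
2 divides disc(K) = -344, so 2 ramifies.

ramified — (2) = 𝔭²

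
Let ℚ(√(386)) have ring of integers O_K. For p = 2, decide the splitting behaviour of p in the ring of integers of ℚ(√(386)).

ramified

386 mod 4 = 2, hence disc K = 4·386 = 1544 and O_K = ℤ[√386].
disc(K) = 1544 = 2·772, so p = 2 is ramified.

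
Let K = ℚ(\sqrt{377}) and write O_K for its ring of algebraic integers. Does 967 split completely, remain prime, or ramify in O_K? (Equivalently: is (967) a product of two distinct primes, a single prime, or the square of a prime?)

377 mod 4 = 1, hence disc K = 377 and O_K = ℤ[(1+√377)/2].
disc(K) = 377 is not divisible by 967; 967 is unramified.
Euler's criterion: 377^483 mod 967 = 1. Thus (377|967) = 1.
Legendre symbol 1 ⇒ 967 is split.

p splits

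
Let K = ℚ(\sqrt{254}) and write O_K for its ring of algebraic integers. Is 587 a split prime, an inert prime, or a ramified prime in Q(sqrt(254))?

splits completely

d = 254 ≡ 2 (mod 4), so O_K = ℤ[√254] and disc(K) = 4d = 1016.
Since gcd(587, 1016) = 1 the prime 587 does not ramify.
(254/587) = 254^293 mod 587 = 1, giving Legendre symbol 1.
Legendre symbol 1 ⇒ 587 is split.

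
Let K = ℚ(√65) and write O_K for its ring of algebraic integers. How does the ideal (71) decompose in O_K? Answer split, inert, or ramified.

Since 65 ≡ 1 mod 4, the ring of integers is ℤ[(1+√65)/2] with discriminant 65.
disc(K) = 65 is not divisible by 71; 71 is unramified.
Compute (65/71) via Euler: 65^((71-1)/2) mod 71 = 70, so (65/71) = -1.
(65/71) = -1, so 71 is inert.

inert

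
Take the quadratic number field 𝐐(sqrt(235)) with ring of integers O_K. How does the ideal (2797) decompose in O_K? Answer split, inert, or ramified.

d = 235 ≡ 3 (mod 4), so O_K = ℤ[√235] and disc(K) = 4d = 940.
disc(K) = 940 is not divisible by 2797; 2797 is unramified.
(235/2797) = 235^1398 mod 2797 = 2796, giving Legendre symbol -1.
d is a non-residue mod p, hence 2797 remains inert in O_K.

p is inert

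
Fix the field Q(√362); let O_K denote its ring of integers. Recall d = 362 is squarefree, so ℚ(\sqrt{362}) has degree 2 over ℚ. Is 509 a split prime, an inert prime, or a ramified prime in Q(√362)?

inert

Since 362 ≢ 1 mod 4, the ring of integers is ℤ[√362] with discriminant 4·362 = 1448.
509 ∤ 1448, so 509 is unramified.
Euler's criterion: 362^254 mod 509 = 508. Thus (362|509) = -1.
Legendre symbol -1 ⇒ 509 is inert.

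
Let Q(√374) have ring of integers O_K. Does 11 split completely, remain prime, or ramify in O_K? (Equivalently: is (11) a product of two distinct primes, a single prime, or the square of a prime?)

374 mod 4 = 2, hence disc K = 4·374 = 1496 and O_K = ℤ[√374].
Ramification test: 11 | 1496. The prime 11 ramifies in K.

ramified — (11) = 𝔭²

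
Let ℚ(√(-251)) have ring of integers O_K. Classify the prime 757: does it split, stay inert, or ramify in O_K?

splits completely

Since -251 ≡ 1 mod 4, the ring of integers is ℤ[(1+√-251)/2] with discriminant -251.
disc(K) = -251 is not divisible by 757; 757 is unramified.
Legendre symbol by Euler's criterion: (-251/757) ≡ (-251)^378 ≡ 1 (mod 757), i.e. (-251/757) = 1.
d is a quadratic residue mod p, hence 757 splits in O_K.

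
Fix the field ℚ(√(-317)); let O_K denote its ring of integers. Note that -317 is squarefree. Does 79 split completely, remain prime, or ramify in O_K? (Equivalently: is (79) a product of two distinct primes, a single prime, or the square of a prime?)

-317 mod 4 = 3, hence disc K = 4·(-317) = -1268 and O_K = ℤ[√-317].
Since gcd(79, -1268) = 1 the prime 79 does not ramify.
Compute (-317/79) via Euler: 78^((79-1)/2) mod 79 = 78, so (-317/79) = -1.
Legendre symbol -1 ⇒ 79 is inert.

inert — (79) stays prime in O_K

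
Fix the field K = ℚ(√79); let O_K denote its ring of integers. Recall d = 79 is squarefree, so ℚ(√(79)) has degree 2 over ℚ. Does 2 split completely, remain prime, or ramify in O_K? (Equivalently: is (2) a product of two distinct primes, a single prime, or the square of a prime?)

ramified

d = 79 ≡ 3 (mod 4), so O_K = ℤ[√79] and disc(K) = 4d = 316.
disc(K) = 316 = 2·158, so p = 2 is ramified.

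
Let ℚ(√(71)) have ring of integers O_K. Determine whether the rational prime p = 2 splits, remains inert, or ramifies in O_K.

ramified

71 mod 4 = 3, hence disc K = 4·71 = 284 and O_K = ℤ[√71].
disc(K) = 284 = 2·142, so p = 2 is ramified.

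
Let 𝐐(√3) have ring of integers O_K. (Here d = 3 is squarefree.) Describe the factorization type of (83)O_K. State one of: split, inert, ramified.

p splits

d = 3 ≡ 3 (mod 4), so O_K = ℤ[√3] and disc(K) = 4d = 12.
83 ∤ 12, so 83 is unramified.
Euler's criterion: 3^41 mod 83 = 1. Thus (3|83) = 1.
d is a quadratic residue mod p, hence 83 splits in O_K.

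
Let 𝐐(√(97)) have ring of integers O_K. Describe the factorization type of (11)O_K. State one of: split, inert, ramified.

Since 97 ≡ 1 mod 4, the ring of integers is ℤ[(1+√97)/2] with discriminant 97.
Since gcd(11, 97) = 1 the prime 11 does not ramify.
Legendre symbol by Euler's criterion: (97/11) ≡ 97^5 ≡ 1 (mod 11), i.e. (97/11) = 1.
Legendre symbol 1 ⇒ 11 is split.

splits completely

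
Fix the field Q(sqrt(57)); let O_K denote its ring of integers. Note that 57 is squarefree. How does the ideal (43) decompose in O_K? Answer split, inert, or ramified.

d = 57 ≡ 1 (mod 4), so O_K = ℤ[(1+√57)/2] and disc(K) = d = 57.
disc(K) = 57 is not divisible by 43; 43 is unramified.
Legendre symbol by Euler's criterion: (57/43) ≡ 57^21 ≡ 1 (mod 43), i.e. (57/43) = 1.
Legendre symbol 1 ⇒ 43 is split.

p splits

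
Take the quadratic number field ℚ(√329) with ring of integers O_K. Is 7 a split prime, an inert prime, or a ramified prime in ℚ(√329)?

d = 329 ≡ 1 (mod 4), so O_K = ℤ[(1+√329)/2] and disc(K) = d = 329.
disc(K) = 329 = 7·47, so p = 7 is ramified.

ramified — (7) = 𝔭²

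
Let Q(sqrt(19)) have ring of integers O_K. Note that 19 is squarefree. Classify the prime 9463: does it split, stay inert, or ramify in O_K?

9463 remains inert

Since 19 ≢ 1 mod 4, the ring of integers is ℤ[√19] with discriminant 4·19 = 76.
9463 ∤ 76, so 9463 is unramified.
Legendre symbol by Euler's criterion: (19/9463) ≡ 19^4731 ≡ 9462 (mod 9463), i.e. (19/9463) = -1.
Legendre symbol -1 ⇒ 9463 is inert.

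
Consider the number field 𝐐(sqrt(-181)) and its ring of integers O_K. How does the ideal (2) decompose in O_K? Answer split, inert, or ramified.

ramifies in O_K

-181 mod 4 = 3, hence disc K = 4·(-181) = -724 and O_K = ℤ[√-181].
Ramification test: 2 | -724. The prime 2 ramifies in K.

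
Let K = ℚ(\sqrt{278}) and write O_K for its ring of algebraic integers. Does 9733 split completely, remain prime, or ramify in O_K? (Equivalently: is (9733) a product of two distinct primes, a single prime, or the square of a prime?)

split — (9733) = 𝔭₁𝔭₂ with 𝔭₁ ≠ 𝔭₂

d = 278 ≡ 2 (mod 4), so O_K = ℤ[√278] and disc(K) = 4d = 1112.
9733 ∤ 1112, so 9733 is unramified.
Legendre symbol by Euler's criterion: (278/9733) ≡ 278^4866 ≡ 1 (mod 9733), i.e. (278/9733) = 1.
(278/9733) = 1, so 9733 splits.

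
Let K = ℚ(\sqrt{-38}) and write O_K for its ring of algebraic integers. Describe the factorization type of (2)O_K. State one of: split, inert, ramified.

ramified — (2) = 𝔭²

d = -38 ≡ 2 (mod 4), so O_K = ℤ[√-38] and disc(K) = 4d = -152.
Ramification test: 2 | -152. The prime 2 ramifies in K.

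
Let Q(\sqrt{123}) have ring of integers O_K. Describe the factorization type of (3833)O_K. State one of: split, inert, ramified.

remains prime (inert)

123 mod 4 = 3, hence disc K = 4·123 = 492 and O_K = ℤ[√123].
3833 ∤ 492, so 3833 is unramified.
Euler's criterion: 123^1916 mod 3833 = 3832. Thus (123|3833) = -1.
d is a non-residue mod p, hence 3833 remains inert in O_K.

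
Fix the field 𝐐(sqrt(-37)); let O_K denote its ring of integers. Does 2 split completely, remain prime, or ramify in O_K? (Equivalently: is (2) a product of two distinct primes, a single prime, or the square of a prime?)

ramified

d = -37 ≡ 3 (mod 4), so O_K = ℤ[√-37] and disc(K) = 4d = -148.
disc(K) = -148 = 2·(-74), so p = 2 is ramified.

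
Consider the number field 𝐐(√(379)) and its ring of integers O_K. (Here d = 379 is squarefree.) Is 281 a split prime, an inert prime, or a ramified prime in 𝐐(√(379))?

379 mod 4 = 3, hence disc K = 4·379 = 1516 and O_K = ℤ[√379].
Since gcd(281, 1516) = 1 the prime 281 does not ramify.
(379/281) = 98^140 mod 281 = 1, giving Legendre symbol 1.
Legendre symbol 1 ⇒ 281 is split.

281 splits in O_K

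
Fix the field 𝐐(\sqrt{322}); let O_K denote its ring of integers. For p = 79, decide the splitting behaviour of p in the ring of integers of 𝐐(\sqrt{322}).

Since 322 ≢ 1 mod 4, the ring of integers is ℤ[√322] with discriminant 4·322 = 1288.
79 ∤ 1288, so 79 is unramified.
Euler's criterion: 322^39 mod 79 = 78. Thus (322|79) = -1.
Legendre symbol -1 ⇒ 79 is inert.

p is inert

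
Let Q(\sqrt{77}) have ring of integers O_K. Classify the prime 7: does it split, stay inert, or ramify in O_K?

p ramifies

Since 77 ≡ 1 mod 4, the ring of integers is ℤ[(1+√77)/2] with discriminant 77.
disc(K) = 77 = 7·11, so p = 7 is ramified.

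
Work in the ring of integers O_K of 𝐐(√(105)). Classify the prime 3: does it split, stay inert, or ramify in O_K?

p ramifies

d = 105 ≡ 1 (mod 4), so O_K = ℤ[(1+√105)/2] and disc(K) = d = 105.
3 divides disc(K) = 105, so 3 ramifies.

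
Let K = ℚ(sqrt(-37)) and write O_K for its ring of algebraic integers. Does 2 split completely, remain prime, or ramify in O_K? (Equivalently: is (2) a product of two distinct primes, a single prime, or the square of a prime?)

ramifies in O_K

-37 mod 4 = 3, hence disc K = 4·(-37) = -148 and O_K = ℤ[√-37].
disc(K) = -148 = 2·(-74), so p = 2 is ramified.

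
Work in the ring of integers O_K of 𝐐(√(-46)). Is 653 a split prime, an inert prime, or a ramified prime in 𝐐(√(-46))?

remains prime (inert)

Since -46 ≢ 1 mod 4, the ring of integers is ℤ[√-46] with discriminant 4·(-46) = -184.
653 ∤ -184, so 653 is unramified.
(-46/653) = 607^326 mod 653 = 652, giving Legendre symbol -1.
d is a non-residue mod p, hence 653 remains inert in O_K.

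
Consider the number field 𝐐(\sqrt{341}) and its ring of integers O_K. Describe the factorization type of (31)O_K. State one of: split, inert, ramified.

ramified — (31) = 𝔭²

d = 341 ≡ 1 (mod 4), so O_K = ℤ[(1+√341)/2] and disc(K) = d = 341.
Ramification test: 31 | 341. The prime 31 ramifies in K.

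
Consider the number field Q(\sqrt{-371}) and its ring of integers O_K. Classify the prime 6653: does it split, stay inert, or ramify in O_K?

d = -371 ≡ 1 (mod 4), so O_K = ℤ[(1+√-371)/2] and disc(K) = d = -371.
6653 ∤ -371, so 6653 is unramified.
Legendre symbol by Euler's criterion: (-371/6653) ≡ (-371)^3326 ≡ 6652 (mod 6653), i.e. (-371/6653) = -1.
Legendre symbol -1 ⇒ 6653 is inert.

inert — (6653) stays prime in O_K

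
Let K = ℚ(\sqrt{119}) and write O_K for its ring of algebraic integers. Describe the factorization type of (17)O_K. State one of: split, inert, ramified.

Since 119 ≢ 1 mod 4, the ring of integers is ℤ[√119] with discriminant 4·119 = 476.
disc(K) = 476 = 17·28, so p = 17 is ramified.

ramified — (17) = 𝔭²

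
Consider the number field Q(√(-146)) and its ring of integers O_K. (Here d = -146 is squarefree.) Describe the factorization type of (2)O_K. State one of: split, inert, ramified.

ramifies in O_K

Since -146 ≢ 1 mod 4, the ring of integers is ℤ[√-146] with discriminant 4·(-146) = -584.
disc(K) = -584 = 2·(-292), so p = 2 is ramified.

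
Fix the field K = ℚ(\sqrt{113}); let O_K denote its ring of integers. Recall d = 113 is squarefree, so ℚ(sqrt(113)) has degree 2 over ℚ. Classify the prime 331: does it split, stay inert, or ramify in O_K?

p splits

Since 113 ≡ 1 mod 4, the ring of integers is ℤ[(1+√113)/2] with discriminant 113.
Since gcd(331, 113) = 1 the prime 331 does not ramify.
Compute (113/331) via Euler: 113^((331-1)/2) mod 331 = 1, so (113/331) = 1.
d is a quadratic residue mod p, hence 331 splits in O_K.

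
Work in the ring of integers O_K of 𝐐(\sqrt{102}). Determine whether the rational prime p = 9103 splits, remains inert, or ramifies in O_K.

Since 102 ≢ 1 mod 4, the ring of integers is ℤ[√102] with discriminant 4·102 = 408.
disc(K) = 408 is not divisible by 9103; 9103 is unramified.
(102/9103) = 102^4551 mod 9103 = 9102, giving Legendre symbol -1.
Legendre symbol -1 ⇒ 9103 is inert.

remains prime (inert)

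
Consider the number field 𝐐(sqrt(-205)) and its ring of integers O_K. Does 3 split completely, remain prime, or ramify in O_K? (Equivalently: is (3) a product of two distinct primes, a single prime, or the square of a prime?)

3 remains inert

d = -205 ≡ 3 (mod 4), so O_K = ℤ[√-205] and disc(K) = 4d = -820.
Since gcd(3, -820) = 1 the prime 3 does not ramify.
(-205/3) = 2^1 mod 3 = 2, giving Legendre symbol -1.
Legendre symbol -1 ⇒ 3 is inert.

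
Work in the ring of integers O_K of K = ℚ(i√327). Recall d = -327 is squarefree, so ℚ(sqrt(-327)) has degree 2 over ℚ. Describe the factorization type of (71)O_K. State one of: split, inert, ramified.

p is inert

Since -327 ≡ 1 mod 4, the ring of integers is ℤ[(1+√-327)/2] with discriminant -327.
71 ∤ -327, so 71 is unramified.
(-327/71) = 28^35 mod 71 = 70, giving Legendre symbol -1.
(-327/71) = -1, so 71 is inert.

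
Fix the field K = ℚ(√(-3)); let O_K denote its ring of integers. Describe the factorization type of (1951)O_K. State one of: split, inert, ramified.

-3 mod 4 = 1, hence disc K = -3 and O_K = ℤ[(1+√-3)/2].
1951 ∤ -3, so 1951 is unramified.
Compute (-3/1951) via Euler: 1948^((1951-1)/2) mod 1951 = 1, so (-3/1951) = 1.
(-3/1951) = 1, so 1951 splits.

split — (1951) = 𝔭₁𝔭₂ with 𝔭₁ ≠ 𝔭₂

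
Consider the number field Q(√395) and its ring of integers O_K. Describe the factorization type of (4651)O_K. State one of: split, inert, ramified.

splits completely

Since 395 ≢ 1 mod 4, the ring of integers is ℤ[√395] with discriminant 4·395 = 1580.
4651 ∤ 1580, so 4651 is unramified.
(395/4651) = 395^2325 mod 4651 = 1, giving Legendre symbol 1.
(395/4651) = 1, so 4651 splits.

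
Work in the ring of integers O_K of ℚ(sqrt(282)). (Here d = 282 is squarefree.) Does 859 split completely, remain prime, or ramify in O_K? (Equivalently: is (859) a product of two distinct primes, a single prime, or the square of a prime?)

Since 282 ≢ 1 mod 4, the ring of integers is ℤ[√282] with discriminant 4·282 = 1128.
Since gcd(859, 1128) = 1 the prime 859 does not ramify.
(282/859) = 282^429 mod 859 = 1, giving Legendre symbol 1.
d is a quadratic residue mod p, hence 859 splits in O_K.

p splits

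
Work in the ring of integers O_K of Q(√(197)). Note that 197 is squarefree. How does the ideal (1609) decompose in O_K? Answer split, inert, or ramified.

Since 197 ≡ 1 mod 4, the ring of integers is ℤ[(1+√197)/2] with discriminant 197.
disc(K) = 197 is not divisible by 1609; 1609 is unramified.
Euler's criterion: 197^804 mod 1609 = 1. Thus (197|1609) = 1.
Legendre symbol 1 ⇒ 1609 is split.

splits completely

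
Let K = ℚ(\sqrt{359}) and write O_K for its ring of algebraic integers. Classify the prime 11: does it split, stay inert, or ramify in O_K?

d = 359 ≡ 3 (mod 4), so O_K = ℤ[√359] and disc(K) = 4d = 1436.
Since gcd(11, 1436) = 1 the prime 11 does not ramify.
Legendre symbol by Euler's criterion: (359/11) ≡ 359^5 ≡ 10 (mod 11), i.e. (359/11) = -1.
Legendre symbol -1 ⇒ 11 is inert.

11 remains inert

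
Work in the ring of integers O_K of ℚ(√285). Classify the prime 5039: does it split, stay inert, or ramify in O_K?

p is inert

285 mod 4 = 1, hence disc K = 285 and O_K = ℤ[(1+√285)/2].
5039 ∤ 285, so 5039 is unramified.
(285/5039) = 285^2519 mod 5039 = 5038, giving Legendre symbol -1.
d is a non-residue mod p, hence 5039 remains inert in O_K.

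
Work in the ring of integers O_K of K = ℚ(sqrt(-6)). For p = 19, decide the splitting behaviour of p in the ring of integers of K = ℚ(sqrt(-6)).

-6 mod 4 = 2, hence disc K = 4·(-6) = -24 and O_K = ℤ[√-6].
19 ∤ -24, so 19 is unramified.
(-6/19) = 13^9 mod 19 = 18, giving Legendre symbol -1.
d is a non-residue mod p, hence 19 remains inert in O_K.

inert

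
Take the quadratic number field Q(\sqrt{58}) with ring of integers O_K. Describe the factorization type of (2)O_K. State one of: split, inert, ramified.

ramified — (2) = 𝔭²

d = 58 ≡ 2 (mod 4), so O_K = ℤ[√58] and disc(K) = 4d = 232.
2 divides disc(K) = 232, so 2 ramifies.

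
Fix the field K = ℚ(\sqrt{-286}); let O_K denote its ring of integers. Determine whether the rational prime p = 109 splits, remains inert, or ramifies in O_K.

inert — (109) stays prime in O_K

Since -286 ≢ 1 mod 4, the ring of integers is ℤ[√-286] with discriminant 4·(-286) = -1144.
disc(K) = -1144 is not divisible by 109; 109 is unramified.
(-286/109) = 41^54 mod 109 = 108, giving Legendre symbol -1.
d is a non-residue mod p, hence 109 remains inert in O_K.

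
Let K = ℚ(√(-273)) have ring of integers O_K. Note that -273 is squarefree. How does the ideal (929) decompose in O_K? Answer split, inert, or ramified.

Since -273 ≢ 1 mod 4, the ring of integers is ℤ[√-273] with discriminant 4·(-273) = -1092.
disc(K) = -1092 is not divisible by 929; 929 is unramified.
Euler's criterion: (-273)^464 mod 929 = 928. Thus (-273|929) = -1.
(-273/929) = -1, so 929 is inert.

929 remains inert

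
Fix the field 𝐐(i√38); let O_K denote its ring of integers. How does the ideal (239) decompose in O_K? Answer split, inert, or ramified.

-38 mod 4 = 2, hence disc K = 4·(-38) = -152 and O_K = ℤ[√-38].
disc(K) = -152 is not divisible by 239; 239 is unramified.
Compute (-38/239) via Euler: 201^((239-1)/2) mod 239 = 1, so (-38/239) = 1.
(-38/239) = 1, so 239 splits.

p splits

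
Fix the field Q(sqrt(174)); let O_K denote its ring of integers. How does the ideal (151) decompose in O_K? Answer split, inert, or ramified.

174 mod 4 = 2, hence disc K = 4·174 = 696 and O_K = ℤ[√174].
Since gcd(151, 696) = 1 the prime 151 does not ramify.
Compute (174/151) via Euler: 23^((151-1)/2) mod 151 = 150, so (174/151) = -1.
Legendre symbol -1 ⇒ 151 is inert.

p is inert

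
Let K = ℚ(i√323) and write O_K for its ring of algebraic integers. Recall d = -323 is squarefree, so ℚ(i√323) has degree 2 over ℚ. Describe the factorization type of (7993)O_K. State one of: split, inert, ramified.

Since -323 ≡ 1 mod 4, the ring of integers is ℤ[(1+√-323)/2] with discriminant -323.
Since gcd(7993, -323) = 1 the prime 7993 does not ramify.
Legendre symbol by Euler's criterion: (-323/7993) ≡ (-323)^3996 ≡ 1 (mod 7993), i.e. (-323/7993) = 1.
Legendre symbol 1 ⇒ 7993 is split.

p splits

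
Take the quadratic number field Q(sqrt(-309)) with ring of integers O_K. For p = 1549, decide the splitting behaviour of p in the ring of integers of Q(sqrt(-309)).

split — (1549) = 𝔭₁𝔭₂ with 𝔭₁ ≠ 𝔭₂

-309 mod 4 = 3, hence disc K = 4·(-309) = -1236 and O_K = ℤ[√-309].
Since gcd(1549, -1236) = 1 the prime 1549 does not ramify.
(-309/1549) = 1240^774 mod 1549 = 1, giving Legendre symbol 1.
Legendre symbol 1 ⇒ 1549 is split.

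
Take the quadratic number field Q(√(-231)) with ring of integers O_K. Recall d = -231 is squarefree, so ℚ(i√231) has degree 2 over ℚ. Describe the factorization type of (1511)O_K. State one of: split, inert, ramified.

d = -231 ≡ 1 (mod 4), so O_K = ℤ[(1+√-231)/2] and disc(K) = d = -231.
disc(K) = -231 is not divisible by 1511; 1511 is unramified.
Euler's criterion: (-231)^755 mod 1511 = 1. Thus (-231|1511) = 1.
d is a quadratic residue mod p, hence 1511 splits in O_K.

splits completely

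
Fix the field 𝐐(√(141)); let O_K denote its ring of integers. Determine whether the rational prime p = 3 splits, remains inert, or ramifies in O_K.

ramifies in O_K

Since 141 ≡ 1 mod 4, the ring of integers is ℤ[(1+√141)/2] with discriminant 141.
Ramification test: 3 | 141. The prime 3 ramifies in K.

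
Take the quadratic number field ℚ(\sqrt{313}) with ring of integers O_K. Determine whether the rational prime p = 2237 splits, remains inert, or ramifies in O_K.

313 mod 4 = 1, hence disc K = 313 and O_K = ℤ[(1+√313)/2].
disc(K) = 313 is not divisible by 2237; 2237 is unramified.
Legendre symbol by Euler's criterion: (313/2237) ≡ 313^1118 ≡ 2236 (mod 2237), i.e. (313/2237) = -1.
d is a non-residue mod p, hence 2237 remains inert in O_K.

p is inert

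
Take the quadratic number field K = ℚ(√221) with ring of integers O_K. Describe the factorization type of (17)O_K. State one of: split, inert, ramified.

d = 221 ≡ 1 (mod 4), so O_K = ℤ[(1+√221)/2] and disc(K) = d = 221.
17 divides disc(K) = 221, so 17 ramifies.

ramifies in O_K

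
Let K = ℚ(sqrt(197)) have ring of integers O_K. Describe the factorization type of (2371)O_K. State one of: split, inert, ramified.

split

197 mod 4 = 1, hence disc K = 197 and O_K = ℤ[(1+√197)/2].
disc(K) = 197 is not divisible by 2371; 2371 is unramified.
(197/2371) = 197^1185 mod 2371 = 1, giving Legendre symbol 1.
d is a quadratic residue mod p, hence 2371 splits in O_K.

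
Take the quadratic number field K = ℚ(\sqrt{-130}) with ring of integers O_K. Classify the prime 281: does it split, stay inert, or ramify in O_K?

inert

-130 mod 4 = 2, hence disc K = 4·(-130) = -520 and O_K = ℤ[√-130].
281 ∤ -520, so 281 is unramified.
Compute (-130/281) via Euler: 151^((281-1)/2) mod 281 = 280, so (-130/281) = -1.
d is a non-residue mod p, hence 281 remains inert in O_K.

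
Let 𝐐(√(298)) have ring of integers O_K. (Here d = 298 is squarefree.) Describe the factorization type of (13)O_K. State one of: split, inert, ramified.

split

298 mod 4 = 2, hence disc K = 4·298 = 1192 and O_K = ℤ[√298].
disc(K) = 1192 is not divisible by 13; 13 is unramified.
Compute (298/13) via Euler: 12^((13-1)/2) mod 13 = 1, so (298/13) = 1.
Legendre symbol 1 ⇒ 13 is split.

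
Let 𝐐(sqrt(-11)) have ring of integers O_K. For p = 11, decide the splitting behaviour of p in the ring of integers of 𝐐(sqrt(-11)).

Since -11 ≡ 1 mod 4, the ring of integers is ℤ[(1+√-11)/2] with discriminant -11.
disc(K) = -11 = 11·(-1), so p = 11 is ramified.

ramified — (11) = 𝔭²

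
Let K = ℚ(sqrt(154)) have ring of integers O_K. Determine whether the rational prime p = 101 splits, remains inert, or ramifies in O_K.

d = 154 ≡ 2 (mod 4), so O_K = ℤ[√154] and disc(K) = 4d = 616.
disc(K) = 616 is not divisible by 101; 101 is unramified.
Compute (154/101) via Euler: 53^((101-1)/2) mod 101 = 100, so (154/101) = -1.
Legendre symbol -1 ⇒ 101 is inert.

inert — (101) stays prime in O_K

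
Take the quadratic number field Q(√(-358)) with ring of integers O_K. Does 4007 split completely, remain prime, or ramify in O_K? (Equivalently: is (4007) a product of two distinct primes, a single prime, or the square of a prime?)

inert

-358 mod 4 = 2, hence disc K = 4·(-358) = -1432 and O_K = ℤ[√-358].
Since gcd(4007, -1432) = 1 the prime 4007 does not ramify.
(-358/4007) = 3649^2003 mod 4007 = 4006, giving Legendre symbol -1.
Legendre symbol -1 ⇒ 4007 is inert.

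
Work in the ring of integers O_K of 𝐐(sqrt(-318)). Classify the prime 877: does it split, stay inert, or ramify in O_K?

-318 mod 4 = 2, hence disc K = 4·(-318) = -1272 and O_K = ℤ[√-318].
disc(K) = -1272 is not divisible by 877; 877 is unramified.
Legendre symbol by Euler's criterion: (-318/877) ≡ (-318)^438 ≡ 876 (mod 877), i.e. (-318/877) = -1.
(-318/877) = -1, so 877 is inert.

877 remains inert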